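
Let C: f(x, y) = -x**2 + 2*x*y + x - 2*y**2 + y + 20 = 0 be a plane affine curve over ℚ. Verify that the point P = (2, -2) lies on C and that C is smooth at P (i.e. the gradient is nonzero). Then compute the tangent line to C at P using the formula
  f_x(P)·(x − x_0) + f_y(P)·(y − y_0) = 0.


Tangent line at P: -7*x + 13*y + 40 = 0.

Step 1: f(2, -2) = 0, so P lies on C.
Step 2: partial derivatives
  f_x(x, y) = -2*x + 2*y + 1, f_y(x, y) = 2*x - 4*y + 1.
  f_x(P) = -7, f_y(P) = 13 (gradient nonzero, so P is smooth).
Step 3: tangent line at P: -7·(x − 2) + 13·(y − -2) = 0.
Expanding: -7*x + 13*y + 40 = 0.


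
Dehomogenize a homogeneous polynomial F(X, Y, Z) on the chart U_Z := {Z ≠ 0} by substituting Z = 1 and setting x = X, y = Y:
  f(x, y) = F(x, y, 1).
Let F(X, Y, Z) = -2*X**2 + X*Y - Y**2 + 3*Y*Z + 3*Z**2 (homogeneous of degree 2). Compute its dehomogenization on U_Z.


f(x, y) = -2*x**2 + x*y - y**2 + 3*y + 3

On U_Z we set Z = 1. Each monomial c·X^i·Y^j·Z^k in F becomes c·x^i·y^j·1^k = c·x^i·y^j.
Substituting Z = 1: F(X, Y, 1) = -2*x**2 + x*y - y**2 + 3*y + 3.
Note: deg(f) ≤ deg(F) = 2; strict inequality happens when F is divisible by Z (lost terms).


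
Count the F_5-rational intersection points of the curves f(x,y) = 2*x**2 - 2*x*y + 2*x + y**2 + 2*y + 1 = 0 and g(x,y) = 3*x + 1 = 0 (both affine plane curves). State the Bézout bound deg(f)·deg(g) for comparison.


Common zeros: {(3, 0), (3, 4)}; count = 2; Bézout bound = 2.

deg(f) = 2, deg(g) = 1, so Bézout bound = 2.
Scan x ∈ F_5. For each x, list the y ∈ F_5 with f(x, y) ≡ 0 and those with g(x, y) ≡ 0 (mod 5); the common zeros in that column are the intersection.
  x = 0: f ≡ 0 at y ∈ {4}; g ≡ 0 at y ∈ ∅; common: ∅.
  x = 1: f ≡ 0 at y ∈ {0}; g ≡ 0 at y ∈ ∅; common: ∅.
  x = 2: f ≡ 0 at y ∈ ∅; g ≡ 0 at y ∈ ∅; common: ∅.
  x = 3: f ≡ 0 at y ∈ {0, 4}; g ≡ 0 at y ∈ {0, 1, 2, 3, 4}; common: {0, 4}.
  x = 4: f ≡ 0 at y ∈ ∅; g ≡ 0 at y ∈ ∅; common: ∅.
Collecting: common zeros = {(3, 0), (3, 4)}, so the count is 2.
Comparison with the Bézout bound: 2 ≤ 2 = deg(f)·deg(g), as expected for curves with no common component (the bound is attained).


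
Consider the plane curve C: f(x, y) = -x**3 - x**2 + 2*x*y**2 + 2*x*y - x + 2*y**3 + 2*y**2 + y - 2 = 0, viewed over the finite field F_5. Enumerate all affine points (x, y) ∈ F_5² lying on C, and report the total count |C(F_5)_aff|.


Affine F_5-points: {(1, 0), (4, 1), (4, 3)}; count = 3.

For each of the 25 pairs (x, y) ∈ F_5², evaluate f(x, y) mod 5. Record the zeros.
  x = 0: [0↦3, 1↦3, 2↦4, 3↦3, 4↦2]  zeros at y ∈ ∅
  x = 1: [0↦0, 1↦4, 2↦3, 3↦4, 4↦4]  zeros at y ∈ {0}
  x = 2: [0↦4, 1↦2, 2↦4, 3↦2, 4↦3]  zeros at y ∈ ∅
  x = 3: [0↦4, 1↦1, 2↦1, 3↦1, 4↦3]  zeros at y ∈ ∅
  x = 4: [0↦4, 1↦0, 2↦3, 3↦0, 4↦3]  zeros at y ∈ {1, 3}
Collecting zeros: affine points = {(1, 0), (4, 1), (4, 3)}.
Total count |C(F_5)_aff| = 3.


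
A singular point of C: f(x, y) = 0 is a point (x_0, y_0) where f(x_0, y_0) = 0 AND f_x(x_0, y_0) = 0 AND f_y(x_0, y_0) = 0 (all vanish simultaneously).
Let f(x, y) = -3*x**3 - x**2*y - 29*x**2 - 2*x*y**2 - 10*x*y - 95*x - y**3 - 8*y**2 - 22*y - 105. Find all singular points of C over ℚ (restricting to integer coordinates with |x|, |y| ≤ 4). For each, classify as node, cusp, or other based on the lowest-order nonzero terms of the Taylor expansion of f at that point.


Singular points: {(-3, -1)}; classification: node.

Compute partial derivatives:
  f_x = -9*x**2 - 2*x*y - 58*x - 2*y**2 - 10*y - 95.
  f_y = -x**2 - 4*x*y - 10*x - 3*y**2 - 16*y - 22.
Scan x_0 ∈ {−4, ..., 4}. For each x_0, f_y(x_0, y) is a polynomial in y; find its integer roots y ∈ {−4, ..., 4}, then test f_x and f at those candidates.
  x = -4: f_y(-4, y) = 2 - 3*y**2; no integer root y with |y| ≤ 4.
  x = -3: f_y(-3, y) = -3*y**2 - 4*y - 1; vanishes at y ∈ {-1}. (-3, -1): f_x = 0, f = 0 — SINGULAR.
  x = -2: f_y(-2, y) = -3*y**2 - 8*y - 6; no integer root y with |y| ≤ 4.
  x = -1: f_y(-1, y) = -3*y**2 - 12*y - 13; no integer root y with |y| ≤ 4.
  x = 0: f_y(0, y) = -3*y**2 - 16*y - 22; no integer root y with |y| ≤ 4.
  x = 1: f_y(1, y) = -3*y**2 - 20*y - 33; vanishes at y ∈ {-3}. (1, -3): f_x = -144 ≠ 0.
  x = 2: f_y(2, y) = -3*y**2 - 24*y - 46; no integer root y with |y| ≤ 4.
  x = 3: f_y(3, y) = -3*y**2 - 28*y - 61; no integer root y with |y| ≤ 4.
  x = 4: f_y(4, y) = -3*y**2 - 32*y - 78; no integer root y with |y| ≤ 4.
Only singular point on the grid: (-3, -1).
Classify: substitute x = -3 + u, y = -1 + v and expand: f = -3*u**3 - u**2*v - u**2 - 2*u*v**2 - v**3 + v**2.
No constant or linear terms (consistent with a singular point). Quadratic part: -u**2 + v**2. Cubic part: -3*u**3 - u**2*v - 2*u*v**2 - v**3.
The quadratic part v**2 - u**2 = (v − u)(v + u) splits into two distinct linear factors, so there are two distinct tangent lines y − -1 = ±(x − -3) — this is a node (ordinary double point).
Classification: node.


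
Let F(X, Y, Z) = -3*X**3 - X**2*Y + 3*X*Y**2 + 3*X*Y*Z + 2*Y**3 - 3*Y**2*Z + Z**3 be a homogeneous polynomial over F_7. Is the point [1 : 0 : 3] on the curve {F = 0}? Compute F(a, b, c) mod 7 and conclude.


F(1,0,3) ≡ 3 (mod 7); P is NOT on the curve.

Evaluate F(1, 0, 3) term-by-term (mod 7).
  -3*X**3 ↦ -3·1·1·1 = -3
  -X**2*Y ↦ -1·1·0·1 = 0
  3*X*Y**2 ↦ 3·1·0·1 = 0
  3*X*Y*Z ↦ 3·1·0·3 = 0
  2*Y**3 ↦ 2·1·0·1 = 0
  -3*Y**2*Z ↦ -3·1·0·3 = 0
  Z**3 ↦ 1·1·1·27 = 27
Sum: F(1, 0, 3) = (-3) + (0) + (0) + (0) + (0) + (0) + (27) = 24.
Reducing mod 7: 24 ≡ 3 (mod 7).
Since F(a, b, c) ≡ 3 ≠ 0 (mod 7), P does NOT lie on the curve.


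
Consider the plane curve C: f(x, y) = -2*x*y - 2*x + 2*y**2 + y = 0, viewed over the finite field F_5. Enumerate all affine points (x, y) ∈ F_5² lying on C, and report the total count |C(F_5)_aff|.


Affine F_5-points: {(0, 0), (0, 2), (2, 1), (2, 3)}; count = 4.

For each of the 25 pairs (x, y) ∈ F_5², evaluate f(x, y) mod 5. Record the zeros.
  x = 0: [0↦0, 1↦3, 2↦0, 3↦1, 4↦1]  zeros at y ∈ {0, 2}
  x = 1: [0↦3, 1↦4, 2↦4, 3↦3, 4↦1]  zeros at y ∈ ∅
  x = 2: [0↦1, 1↦0, 2↦3, 3↦0, 4↦1]  zeros at y ∈ {1, 3}
  x = 3: [0↦4, 1↦1, 2↦2, 3↦2, 4↦1]  zeros at y ∈ ∅
  x = 4: [0↦2, 1↦2, 2↦1, 3↦4, 4↦1]  zeros at y ∈ ∅
Collecting zeros: affine points = {(0, 0), (0, 2), (2, 1), (2, 3)}.
Total count |C(F_5)_aff| = 4.


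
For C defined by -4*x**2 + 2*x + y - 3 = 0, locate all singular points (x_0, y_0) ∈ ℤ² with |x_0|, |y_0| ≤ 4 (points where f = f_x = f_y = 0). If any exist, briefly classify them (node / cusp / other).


No singular points in the scanned grid; C is smooth there.

Compute partial derivatives:
  f_x = 2 - 8*x.
  f_y = 1.
f_y = 1 is a nonzero constant, so f_y never vanishes: no point (x, y) can satisfy f = f_x = f_y = 0. In particular no (x, y) ∈ {−4, ..., 4}² is singular; the curve is smooth.


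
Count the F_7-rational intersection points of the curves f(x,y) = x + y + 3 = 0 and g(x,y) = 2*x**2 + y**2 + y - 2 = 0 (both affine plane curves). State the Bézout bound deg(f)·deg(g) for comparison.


Common zeros: ∅; count = 0; Bézout bound = 2.

deg(f) = 1, deg(g) = 2, so Bézout bound = 2.
Scan x ∈ F_7. For each x, list the y ∈ F_7 with f(x, y) ≡ 0 and those with g(x, y) ≡ 0 (mod 7); the common zeros in that column are the intersection.
  x = 0: f ≡ 0 at y ∈ {4}; g ≡ 0 at y ∈ {1, 5}; common: ∅.
  x = 1: f ≡ 0 at y ∈ {3}; g ≡ 0 at y ∈ {0, 6}; common: ∅.
  x = 2: f ≡ 0 at y ∈ {2}; g ≡ 0 at y ∈ ∅; common: ∅.
  x = 3: f ≡ 0 at y ∈ {1}; g ≡ 0 at y ∈ {3}; common: ∅.
  x = 4: f ≡ 0 at y ∈ {0}; g ≡ 0 at y ∈ {3}; common: ∅.
  x = 5: f ≡ 0 at y ∈ {6}; g ≡ 0 at y ∈ ∅; common: ∅.
  x = 6: f ≡ 0 at y ∈ {5}; g ≡ 0 at y ∈ {0, 6}; common: ∅.
Collecting: common zeros = ∅, so the count is 0.
Comparison with the Bézout bound: 0 ≤ 2 = deg(f)·deg(g), as expected for curves with no common component (the affine F_7-count falls short of the bound because intersections may lie at infinity, over extension fields, or carry multiplicity).


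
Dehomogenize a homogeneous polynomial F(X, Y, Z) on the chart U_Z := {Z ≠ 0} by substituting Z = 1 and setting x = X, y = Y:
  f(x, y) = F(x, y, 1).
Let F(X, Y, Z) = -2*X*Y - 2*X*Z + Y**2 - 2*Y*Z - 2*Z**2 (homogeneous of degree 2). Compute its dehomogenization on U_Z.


f(x, y) = -2*x*y - 2*x + y**2 - 2*y - 2

On U_Z we set Z = 1. Each monomial c·X^i·Y^j·Z^k in F becomes c·x^i·y^j·1^k = c·x^i·y^j.
Substituting Z = 1: F(X, Y, 1) = -2*x*y - 2*x + y**2 - 2*y - 2.
Note: deg(f) ≤ deg(F) = 2; strict inequality happens when F is divisible by Z (lost terms).


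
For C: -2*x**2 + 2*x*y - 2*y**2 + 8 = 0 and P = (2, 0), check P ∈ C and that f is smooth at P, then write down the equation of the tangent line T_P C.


Tangent line at P: -8*x + 4*y + 16 = 0.

Step 1: f(2, 0) = 0, so P lies on C.
Step 2: partial derivatives
  f_x(x, y) = -4*x + 2*y, f_y(x, y) = 2*x - 4*y.
  f_x(P) = -8, f_y(P) = 4 (gradient nonzero, so P is smooth).
Step 3: tangent line at P: -8·(x − 2) + 4·(y − 0) = 0.
Expanding: -8*x + 4*y + 16 = 0.


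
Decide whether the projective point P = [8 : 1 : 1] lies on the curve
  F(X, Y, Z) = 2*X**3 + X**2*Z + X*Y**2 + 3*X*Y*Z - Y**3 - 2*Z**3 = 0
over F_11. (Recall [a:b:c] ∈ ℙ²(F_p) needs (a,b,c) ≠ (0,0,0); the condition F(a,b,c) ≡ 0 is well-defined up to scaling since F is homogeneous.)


F(8,1,1) ≡ 6 (mod 11); P is NOT on the curve.

Evaluate F(8, 1, 1) term-by-term (mod 11).
  2*X**3 ↦ 2·512·1·1 = 1024
  X**2*Z ↦ 1·64·1·1 = 64
  X*Y**2 ↦ 1·8·1·1 = 8
  3*X*Y*Z ↦ 3·8·1·1 = 24
  -Y**3 ↦ -1·1·1·1 = -1
  -2*Z**3 ↦ -2·1·1·1 = -2
Sum: F(8, 1, 1) = (1024) + (64) + (8) + (24) + (-1) + (-2) = 1117.
Reducing mod 11: 1117 ≡ 6 (mod 11).
Since F(a, b, c) ≡ 6 ≠ 0 (mod 11), P does NOT lie on the curve.


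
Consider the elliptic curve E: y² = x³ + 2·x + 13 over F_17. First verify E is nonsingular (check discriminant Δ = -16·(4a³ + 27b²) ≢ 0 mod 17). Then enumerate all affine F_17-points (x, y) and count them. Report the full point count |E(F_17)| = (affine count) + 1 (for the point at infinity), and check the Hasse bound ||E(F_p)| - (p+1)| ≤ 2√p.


Affine points = {(0, 8), (0, 9), (1, 4), (1, 13), (2, 5), (2, 12), (4, 0), (7, 8), (7, 9), (10, 8), (10, 9), (13, 3), (13, 14), (15, 1), (15, 16)}; affine count = 15; |E(F_17)| = 16.

Discriminant check: Δ ∝ 4a³ + 27b² = 4·2³ + 27·13² = 4·8 + 27·169 ≡ 5 (mod 17). Nonzero ⇒ E is nonsingular.
For each x ∈ F_17, compute rhs = x³ + 2·x + 13 mod 17, then count y ∈ F_17 with y² ≡ rhs.
  x = 0: rhs = 13, matching y values: 8, 9 (2 points).
  x = 1: rhs = 16, matching y values: 4, 13 (2 points).
  x = 2: rhs = 8, matching y values: 5, 12 (2 points).
  x = 3: rhs = 12, matching y values: none (0 points).
  x = 4: rhs = 0, matching y values: 0 (1 points).
  x = 5: rhs = 12, matching y values: none (0 points).
  x = 6: rhs = 3, matching y values: none (0 points).
  x = 7: rhs = 13, matching y values: 8, 9 (2 points).
  x = 8: rhs = 14, matching y values: none (0 points).
  x = 9: rhs = 12, matching y values: none (0 points).
  x = 10: rhs = 13, matching y values: 8, 9 (2 points).
  x = 11: rhs = 6, matching y values: none (0 points).
  x = 12: rhs = 14, matching y values: none (0 points).
  x = 13: rhs = 9, matching y values: 3, 14 (2 points).
  x = 14: rhs = 14, matching y values: none (0 points).
  x = 15: rhs = 1, matching y values: 1, 16 (2 points).
  x = 16: rhs = 10, matching y values: none (0 points).
Total affine count: 15.
Full point count |E(F_17)| = 15 + 1 = 16.
Hasse bound: |16 − (17+1)| = |-2| = 2 ≤ 2√17 ≈ 8.2462 ✓.


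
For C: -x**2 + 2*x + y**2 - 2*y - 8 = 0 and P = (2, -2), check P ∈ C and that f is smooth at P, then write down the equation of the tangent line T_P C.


Tangent line at P: -2*x - 6*y - 8 = 0.

Step 1: f(2, -2) = 0, so P lies on C.
Step 2: partial derivatives
  f_x(x, y) = 2 - 2*x, f_y(x, y) = 2*y - 2.
  f_x(P) = -2, f_y(P) = -6 (gradient nonzero, so P is smooth).
Step 3: tangent line at P: -2·(x − 2) + -6·(y − -2) = 0.
Expanding: -2*x - 6*y - 8 = 0.


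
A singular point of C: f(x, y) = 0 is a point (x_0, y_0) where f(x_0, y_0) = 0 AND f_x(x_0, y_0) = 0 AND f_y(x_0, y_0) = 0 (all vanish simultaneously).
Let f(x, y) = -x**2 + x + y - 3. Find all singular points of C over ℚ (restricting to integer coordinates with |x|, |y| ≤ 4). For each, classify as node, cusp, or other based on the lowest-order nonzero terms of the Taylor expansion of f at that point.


No singular points in the scanned grid; C is smooth there.

Compute partial derivatives:
  f_x = 1 - 2*x.
  f_y = 1.
f_y = 1 is a nonzero constant, so f_y never vanishes: no point (x, y) can satisfy f = f_x = f_y = 0. In particular no (x, y) ∈ {−4, ..., 4}² is singular; the curve is smooth.


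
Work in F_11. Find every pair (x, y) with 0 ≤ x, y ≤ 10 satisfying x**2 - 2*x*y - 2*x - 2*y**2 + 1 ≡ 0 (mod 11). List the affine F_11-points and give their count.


Affine F_11-points: {(1, 0), (1, 10), (4, 3), (4, 4), (6, 1), (6, 4), (7, 2), (9, 1), (10, 2), (10, 10)}; count = 10.

For each of the 121 pairs (x, y) ∈ F_11², evaluate f(x, y) mod 11. Record the zeros.
  x = 0: [0↦1, 1↦10, 2↦4, 3↦5, 4↦2, 5↦6, 6↦6, 7↦2, 8↦5, 9↦4, 10↦10]  zeros at y ∈ ∅
  x = 1: [0↦0, 1↦7, 2↦10, 3↦9, 4↦4, 5↦6, 6↦4, 7↦9, 8↦10, 9↦7, 10↦0]  zeros at y ∈ {0, 10}
  x = 2: [0↦1, 1↦6, 2↦7, 3↦4, 4↦8, 5↦8, 6↦4, 7↦7, 8↦6, 9↦1, 10↦3]  zeros at y ∈ ∅
  x = 3: [0↦4, 1↦7, 2↦6, 3↦1, 4↦3, 5↦1, 6↦6, 7↦7, 8↦4, 9↦8, 10↦8]  zeros at y ∈ ∅
  x = 4: [0↦9, 1↦10, 2↦7, 3↦0, 4↦0, 5↦7, 6↦10, 7↦9, 8↦4, 9↦6, 10↦4]  zeros at y ∈ {3, 4}
  x = 5: [0↦5, 1↦4, 2↦10, 3↦1, 4↦10, 5↦4, 6↦5, 7↦2, 8↦6, 9↦6, 10↦2]  zeros at y ∈ ∅
  x = 6: [0↦3, 1↦0, 2↦4, 3↦4, 4↦0, 5↦3, 6↦2, 7↦8, 8↦10, 9↦8, 10↦2]  zeros at y ∈ {1, 4}
  x = 7: [0↦3, 1↦9, 2↦0, 3↦9, 4↦3, 5↦4, 6↦1, 7↦5, 8↦5, 9↦1, 10↦4]  zeros at y ∈ {2}
  x = 8: [0↦5, 1↦9, 2↦9, 3↦5, 4↦8, 5↦7, 6↦2, 7↦4, 8↦2, 9↦7, 10↦8]  zeros at y ∈ ∅
  x = 9: [0↦9, 1↦0, 2↦9, 3↦3, 4↦4, 5↦1, 6↦5, 7↦5, 8↦1, 9↦4, 10↦3]  zeros at y ∈ {1}
  x = 10: [0↦4, 1↦4, 2↦0, 3↦3, 4↦2, 5↦8, 6↦10, 7↦8, 8↦2, 9↦3, 10↦0]  zeros at y ∈ {2, 10}
Collecting zeros: affine points = {(1, 0), (1, 10), (4, 3), (4, 4), (6, 1), (6, 4), (7, 2), (9, 1), (10, 2), (10, 10)}.
Total count |C(F_11)_aff| = 10.


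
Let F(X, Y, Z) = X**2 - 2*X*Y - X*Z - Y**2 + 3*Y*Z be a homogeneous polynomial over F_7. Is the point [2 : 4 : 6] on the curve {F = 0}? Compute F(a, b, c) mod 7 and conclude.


F(2,4,6) ≡ 4 (mod 7); P is NOT on the curve.

Evaluate F(2, 4, 6) term-by-term (mod 7).
  X**2 ↦ 1·4·1·1 = 4
  -2*X*Y ↦ -2·2·4·1 = -16
  -X*Z ↦ -1·2·1·6 = -12
  -Y**2 ↦ -1·1·16·1 = -16
  3*Y*Z ↦ 3·1·4·6 = 72
Sum: F(2, 4, 6) = (4) + (-16) + (-12) + (-16) + (72) = 32.
Reducing mod 7: 32 ≡ 4 (mod 7).
Since F(a, b, c) ≡ 4 ≠ 0 (mod 7), P does NOT lie on the curve.


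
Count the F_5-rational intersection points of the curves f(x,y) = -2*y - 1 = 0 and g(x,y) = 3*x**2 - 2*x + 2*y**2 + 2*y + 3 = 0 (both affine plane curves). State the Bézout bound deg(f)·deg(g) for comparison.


Common zeros: {(0, 2), (4, 2)}; count = 2; Bézout bound = 2.

deg(f) = 1, deg(g) = 2, so Bézout bound = 2.
Scan x ∈ F_5. For each x, list the y ∈ F_5 with f(x, y) ≡ 0 and those with g(x, y) ≡ 0 (mod 5); the common zeros in that column are the intersection.
  x = 0: f ≡ 0 at y ∈ {2}; g ≡ 0 at y ∈ {2}; common: {2}.
  x = 1: f ≡ 0 at y ∈ {2}; g ≡ 0 at y ∈ ∅; common: ∅.
  x = 2: f ≡ 0 at y ∈ {2}; g ≡ 0 at y ∈ {1, 3}; common: ∅.
  x = 3: f ≡ 0 at y ∈ {2}; g ≡ 0 at y ∈ ∅; common: ∅.
  x = 4: f ≡ 0 at y ∈ {2}; g ≡ 0 at y ∈ {2}; common: {2}.
Collecting: common zeros = {(0, 2), (4, 2)}, so the count is 2.
Comparison with the Bézout bound: 2 ≤ 2 = deg(f)·deg(g), as expected for curves with no common component (the bound is attained).


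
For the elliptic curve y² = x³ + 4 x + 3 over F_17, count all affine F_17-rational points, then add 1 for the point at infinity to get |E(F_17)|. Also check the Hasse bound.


Affine points = {(1, 5), (1, 12), (2, 6), (2, 11), (3, 5), (3, 12), (4, 7), (4, 10), (7, 0), (11, 1), (11, 16), (13, 5), (13, 12), (14, 7), (14, 10), (15, 2), (15, 15), (16, 7), (16, 10)}; affine count = 19; |E(F_17)| = 20.

Discriminant check: Δ ∝ 4a³ + 27b² = 4·4³ + 27·3² = 4·64 + 27·9 ≡ 6 (mod 17). Nonzero ⇒ E is nonsingular.
For each x ∈ F_17, compute rhs = x³ + 4·x + 3 mod 17, then count y ∈ F_17 with y² ≡ rhs.
  x = 0: rhs = 3, matching y values: none (0 points).
  x = 1: rhs = 8, matching y values: 5, 12 (2 points).
  x = 2: rhs = 2, matching y values: 6, 11 (2 points).
  x = 3: rhs = 8, matching y values: 5, 12 (2 points).
  x = 4: rhs = 15, matching y values: 7, 10 (2 points).
  x = 5: rhs = 12, matching y values: none (0 points).
  x = 6: rhs = 5, matching y values: none (0 points).
  x = 7: rhs = 0, matching y values: 0 (1 points).
  x = 8: rhs = 3, matching y values: none (0 points).
  x = 9: rhs = 3, matching y values: none (0 points).
  x = 10: rhs = 6, matching y values: none (0 points).
  x = 11: rhs = 1, matching y values: 1, 16 (2 points).
  x = 12: rhs = 11, matching y values: none (0 points).
  x = 13: rhs = 8, matching y values: 5, 12 (2 points).
  x = 14: rhs = 15, matching y values: 7, 10 (2 points).
  x = 15: rhs = 4, matching y values: 2, 15 (2 points).
  x = 16: rhs = 15, matching y values: 7, 10 (2 points).
Total affine count: 19.
Full point count |E(F_17)| = 19 + 1 = 20.
Hasse bound: |20 − (17+1)| = |2| = 2 ≤ 2√17 ≈ 8.2462 ✓.


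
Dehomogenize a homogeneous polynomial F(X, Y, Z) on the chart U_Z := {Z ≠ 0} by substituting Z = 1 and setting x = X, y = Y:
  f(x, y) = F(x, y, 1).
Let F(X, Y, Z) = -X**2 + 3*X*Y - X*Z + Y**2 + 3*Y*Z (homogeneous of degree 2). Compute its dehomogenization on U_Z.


f(x, y) = -x**2 + 3*x*y - x + y**2 + 3*y

On U_Z we set Z = 1. Each monomial c·X^i·Y^j·Z^k in F becomes c·x^i·y^j·1^k = c·x^i·y^j.
Substituting Z = 1: F(X, Y, 1) = -x**2 + 3*x*y - x + y**2 + 3*y.
Note: deg(f) ≤ deg(F) = 2; strict inequality happens when F is divisible by Z (lost terms).


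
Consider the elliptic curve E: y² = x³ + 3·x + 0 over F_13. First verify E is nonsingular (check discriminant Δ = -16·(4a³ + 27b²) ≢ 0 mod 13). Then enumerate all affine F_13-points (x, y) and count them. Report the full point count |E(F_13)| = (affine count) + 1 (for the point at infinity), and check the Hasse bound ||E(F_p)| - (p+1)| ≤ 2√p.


Affine points = {(0, 0), (1, 2), (1, 11), (2, 1), (2, 12), (3, 6), (3, 7), (5, 6), (5, 7), (6, 0), (7, 0), (8, 4), (8, 9), (10, 4), (10, 9), (11, 5), (11, 8), (12, 3), (12, 10)}; affine count = 19; |E(F_13)| = 20.

Discriminant check: Δ ∝ 4a³ + 27b² = 4·3³ + 27·0² = 4·27 + 27·0 ≡ 4 (mod 13). Nonzero ⇒ E is nonsingular.
For each x ∈ F_13, compute rhs = x³ + 3·x + 0 mod 13, then count y ∈ F_13 with y² ≡ rhs.
  x = 0: rhs = 0, matching y values: 0 (1 points).
  x = 1: rhs = 4, matching y values: 2, 11 (2 points).
  x = 2: rhs = 1, matching y values: 1, 12 (2 points).
  x = 3: rhs = 10, matching y values: 6, 7 (2 points).
  x = 4: rhs = 11, matching y values: none (0 points).
  x = 5: rhs = 10, matching y values: 6, 7 (2 points).
  x = 6: rhs = 0, matching y values: 0 (1 points).
  x = 7: rhs = 0, matching y values: 0 (1 points).
  x = 8: rhs = 3, matching y values: 4, 9 (2 points).
  x = 9: rhs = 2, matching y values: none (0 points).
  x = 10: rhs = 3, matching y values: 4, 9 (2 points).
  x = 11: rhs = 12, matching y values: 5, 8 (2 points).
  x = 12: rhs = 9, matching y values: 3, 10 (2 points).
Total affine count: 19.
Full point count |E(F_13)| = 19 + 1 = 20.
Hasse bound: |20 − (13+1)| = |6| = 6 ≤ 2√13 ≈ 7.2111 ✓.


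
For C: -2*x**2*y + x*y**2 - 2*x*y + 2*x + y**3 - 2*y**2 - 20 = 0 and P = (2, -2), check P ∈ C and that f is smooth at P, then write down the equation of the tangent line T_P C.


Tangent line at P: 26*x - 52 = 0.

Step 1: f(2, -2) = 0, so P lies on C.
Step 2: partial derivatives
  f_x(x, y) = -4*x*y + y**2 - 2*y + 2, f_y(x, y) = -2*x**2 + 2*x*y - 2*x + 3*y**2 - 4*y.
  f_x(P) = 26, f_y(P) = 0 (gradient nonzero, so P is smooth).
Step 3: tangent line at P: 26·(x − 2) + 0·(y − -2) = 0.
Expanding: 26*x - 52 = 0.


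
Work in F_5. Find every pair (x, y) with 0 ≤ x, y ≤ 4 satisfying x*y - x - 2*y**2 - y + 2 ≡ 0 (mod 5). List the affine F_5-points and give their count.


Affine F_5-points: {(2, 0), (2, 3), (3, 2), (3, 4)}; count = 4.

For each of the 25 pairs (x, y) ∈ F_5², evaluate f(x, y) mod 5. Record the zeros.
  x = 0: [0↦2, 1↦4, 2↦2, 3↦1, 4↦1]  zeros at y ∈ ∅
  x = 1: [0↦1, 1↦4, 2↦3, 3↦3, 4↦4]  zeros at y ∈ ∅
  x = 2: [0↦0, 1↦4, 2↦4, 3↦0, 4↦2]  zeros at y ∈ {0, 3}
  x = 3: [0↦4, 1↦4, 2↦0, 3↦2, 4↦0]  zeros at y ∈ {2, 4}
  x = 4: [0↦3, 1↦4, 2↦1, 3↦4, 4↦3]  zeros at y ∈ ∅
Collecting zeros: affine points = {(2, 0), (2, 3), (3, 2), (3, 4)}.
Total count |C(F_5)_aff| = 4.


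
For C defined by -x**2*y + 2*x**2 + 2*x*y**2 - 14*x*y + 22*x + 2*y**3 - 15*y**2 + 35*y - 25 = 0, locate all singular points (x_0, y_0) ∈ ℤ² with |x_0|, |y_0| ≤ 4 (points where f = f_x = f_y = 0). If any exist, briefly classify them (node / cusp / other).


Singular points: {(-1, 3)}; classification: node.

Compute partial derivatives:
  f_x = -2*x*y + 4*x + 2*y**2 - 14*y + 22.
  f_y = -x**2 + 4*x*y - 14*x + 6*y**2 - 30*y + 35.
Scan x_0 ∈ {−4, ..., 4}. For each x_0, f_y(x_0, y) is a polynomial in y; find its integer roots y ∈ {−4, ..., 4}, then test f_x and f at those candidates.
  x = -4: f_y(-4, y) = 6*y**2 - 46*y + 75; no integer root y with |y| ≤ 4.
  x = -3: f_y(-3, y) = 6*y**2 - 42*y + 68; no integer root y with |y| ≤ 4.
  x = -2: f_y(-2, y) = 6*y**2 - 38*y + 59; no integer root y with |y| ≤ 4.
  x = -1: f_y(-1, y) = 6*y**2 - 34*y + 48; vanishes at y ∈ {3}. (-1, 3): f_x = 0, f = 0 — SINGULAR.
  x = 0: f_y(0, y) = 6*y**2 - 30*y + 35; no integer root y with |y| ≤ 4.
  x = 1: f_y(1, y) = 6*y**2 - 26*y + 20; vanishes at y ∈ {1}. (1, 1): f_x = 12 ≠ 0.
  x = 2: f_y(2, y) = 6*y**2 - 22*y + 3; no integer root y with |y| ≤ 4.
  x = 3: f_y(3, y) = 6*y**2 - 18*y - 16; no integer root y with |y| ≤ 4.
  x = 4: f_y(4, y) = 6*y**2 - 14*y - 37; no integer root y with |y| ≤ 4.
Only singular point on the grid: (-1, 3).
Classify: substitute x = -1 + u, y = 3 + v and expand: f = -u**2*v - u**2 + 2*u*v**2 + 2*v**3 + v**2.
No constant or linear terms (consistent with a singular point). Quadratic part: -u**2 + v**2. Cubic part: -u**2*v + 2*u*v**2 + 2*v**3.
The quadratic part v**2 - u**2 = (v − u)(v + u) splits into two distinct linear factors, so there are two distinct tangent lines y − 3 = ±(x − -1) — this is a node (ordinary double point).
Classification: node.


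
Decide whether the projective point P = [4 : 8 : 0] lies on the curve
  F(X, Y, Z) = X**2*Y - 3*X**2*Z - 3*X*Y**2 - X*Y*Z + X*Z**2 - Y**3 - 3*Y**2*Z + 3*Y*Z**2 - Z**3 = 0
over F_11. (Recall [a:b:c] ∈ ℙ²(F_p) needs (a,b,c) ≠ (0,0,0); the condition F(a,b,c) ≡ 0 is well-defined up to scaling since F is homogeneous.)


F(4,8,0) ≡ 3 (mod 11); P is NOT on the curve.

Evaluate F(4, 8, 0) term-by-term (mod 11).
  X**2*Y ↦ 1·16·8·1 = 128
  -3*X**2*Z ↦ -3·16·1·0 = 0
  -3*X*Y**2 ↦ -3·4·64·1 = -768
  -X*Y*Z ↦ -1·4·8·0 = 0
  X*Z**2 ↦ 1·4·1·0 = 0
  -Y**3 ↦ -1·1·512·1 = -512
  -3*Y**2*Z ↦ -3·1·64·0 = 0
  3*Y*Z**2 ↦ 3·1·8·0 = 0
  -Z**3 ↦ -1·1·1·0 = 0
Sum: F(4, 8, 0) = (128) + (0) + (-768) + (0) + (0) + (-512) + (0) + (0) + (0) = -1152.
Reducing mod 11: -1152 ≡ 3 (mod 11).
Since F(a, b, c) ≡ 3 ≠ 0 (mod 11), P does NOT lie on the curve.


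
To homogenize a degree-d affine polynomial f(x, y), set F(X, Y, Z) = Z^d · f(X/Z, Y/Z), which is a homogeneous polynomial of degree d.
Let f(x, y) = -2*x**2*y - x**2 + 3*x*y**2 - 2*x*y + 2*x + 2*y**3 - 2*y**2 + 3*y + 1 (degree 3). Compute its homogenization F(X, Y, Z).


F(X, Y, Z) = -2*X**2*Y - X**2*Z + 3*X*Y**2 - 2*X*Y*Z + 2*X*Z**2 + 2*Y**3 - 2*Y**2*Z + 3*Y*Z**2 + Z**3

deg(f) = 3.
Substitute x = X/Z, y = Y/Z into f, then multiply by Z^3.
  monomial -2·x^2·y^1 ↦ -2·X^2·Y^1·Z^0.
  monomial -1·x^2·y^0 ↦ -1·X^2·Y^0·Z^1.
  monomial 3·x^1·y^2 ↦ 3·X^1·Y^2·Z^0.
  monomial -2·x^1·y^1 ↦ -2·X^1·Y^1·Z^1.
  monomial 2·x^1·y^0 ↦ 2·X^1·Y^0·Z^2.
  monomial 2·x^0·y^3 ↦ 2·X^0·Y^3·Z^0.
  monomial -2·x^0·y^2 ↦ -2·X^0·Y^2·Z^1.
  monomial 3·x^0·y^1 ↦ 3·X^0·Y^1·Z^2.
  monomial 1·x^0·y^0 ↦ 1·X^0·Y^0·Z^3.
Collecting: F(X, Y, Z) = -2*X**2*Y - X**2*Z + 3*X*Y**2 - 2*X*Y*Z + 2*X*Z**2 + 2*Y**3 - 2*Y**2*Z + 3*Y*Z**2 + Z**3.


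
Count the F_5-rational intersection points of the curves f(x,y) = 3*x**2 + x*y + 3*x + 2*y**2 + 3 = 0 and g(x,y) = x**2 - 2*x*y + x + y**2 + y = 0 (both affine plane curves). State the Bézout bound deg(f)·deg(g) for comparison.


Common zeros: {(0, 4)}; count = 1; Bézout bound = 4.

deg(f) = 2, deg(g) = 2, so Bézout bound = 4.
Scan x ∈ F_5. For each x, list the y ∈ F_5 with f(x, y) ≡ 0 and those with g(x, y) ≡ 0 (mod 5); the common zeros in that column are the intersection.
  x = 0: f ≡ 0 at y ∈ {1, 4}; g ≡ 0 at y ∈ {0, 4}; common: {4}.
  x = 1: f ≡ 0 at y ∈ {3, 4}; g ≡ 0 at y ∈ ∅; common: ∅.
  x = 2: f ≡ 0 at y ∈ {1, 3}; g ≡ 0 at y ∈ {4}; common: ∅.
  x = 3: f ≡ 0 at y ∈ ∅; g ≡ 0 at y ∈ ∅; common: ∅.
  x = 4: f ≡ 0 at y ∈ ∅; g ≡ 0 at y ∈ {0, 2}; common: ∅.
Collecting: common zeros = {(0, 4)}, so the count is 1.
Comparison with the Bézout bound: 1 ≤ 4 = deg(f)·deg(g), as expected for curves with no common component (the affine F_5-count falls short of the bound because intersections may lie at infinity, over extension fields, or carry multiplicity).


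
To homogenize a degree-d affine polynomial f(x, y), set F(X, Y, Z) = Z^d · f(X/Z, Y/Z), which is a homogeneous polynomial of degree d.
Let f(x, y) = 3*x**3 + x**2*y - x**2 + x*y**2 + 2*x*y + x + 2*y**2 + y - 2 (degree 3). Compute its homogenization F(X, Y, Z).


F(X, Y, Z) = 3*X**3 + X**2*Y - X**2*Z + X*Y**2 + 2*X*Y*Z + X*Z**2 + 2*Y**2*Z + Y*Z**2 - 2*Z**3

deg(f) = 3.
Substitute x = X/Z, y = Y/Z into f, then multiply by Z^3.
  monomial 3·x^3·y^0 ↦ 3·X^3·Y^0·Z^0.
  monomial 1·x^2·y^1 ↦ 1·X^2·Y^1·Z^0.
  monomial -1·x^2·y^0 ↦ -1·X^2·Y^0·Z^1.
  monomial 1·x^1·y^2 ↦ 1·X^1·Y^2·Z^0.
  monomial 2·x^1·y^1 ↦ 2·X^1·Y^1·Z^1.
  monomial 1·x^1·y^0 ↦ 1·X^1·Y^0·Z^2.
  monomial 2·x^0·y^2 ↦ 2·X^0·Y^2·Z^1.
  monomial 1·x^0·y^1 ↦ 1·X^0·Y^1·Z^2.
  monomial -2·x^0·y^0 ↦ -2·X^0·Y^0·Z^3.
Collecting: F(X, Y, Z) = 3*X**3 + X**2*Y - X**2*Z + X*Y**2 + 2*X*Y*Z + X*Z**2 + 2*Y**2*Z + Y*Z**2 - 2*Z**3.


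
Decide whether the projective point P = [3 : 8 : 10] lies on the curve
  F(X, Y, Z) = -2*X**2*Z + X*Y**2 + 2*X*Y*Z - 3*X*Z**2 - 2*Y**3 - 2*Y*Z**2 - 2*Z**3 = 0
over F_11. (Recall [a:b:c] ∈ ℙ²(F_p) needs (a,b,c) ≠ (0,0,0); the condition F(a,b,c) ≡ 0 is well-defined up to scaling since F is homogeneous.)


F(3,8,10) ≡ 6 (mod 11); P is NOT on the curve.

Evaluate F(3, 8, 10) term-by-term (mod 11).
  -2*X**2*Z ↦ -2·9·1·10 = -180
  X*Y**2 ↦ 1·3·64·1 = 192
  2*X*Y*Z ↦ 2·3·8·10 = 480
  -3*X*Z**2 ↦ -3·3·1·100 = -900
  -2*Y**3 ↦ -2·1·512·1 = -1024
  -2*Y*Z**2 ↦ -2·1·8·100 = -1600
  -2*Z**3 ↦ -2·1·1·1000 = -2000
Sum: F(3, 8, 10) = (-180) + (192) + (480) + (-900) + (-1024) + (-1600) + (-2000) = -5032.
Reducing mod 11: -5032 ≡ 6 (mod 11).
Since F(a, b, c) ≡ 6 ≠ 0 (mod 11), P does NOT lie on the curve.


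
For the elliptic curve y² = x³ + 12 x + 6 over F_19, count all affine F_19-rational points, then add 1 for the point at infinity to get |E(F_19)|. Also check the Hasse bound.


Affine points = {(0, 5), (0, 14), (1, 0), (2, 0), (4, 2), (4, 17), (5, 1), (5, 18), (6, 3), (6, 16), (8, 5), (8, 14), (9, 8), (9, 11), (10, 9), (10, 10), (11, 5), (11, 14), (12, 4), (12, 15), (14, 7), (14, 12), (16, 0)}; affine count = 23; |E(F_19)| = 24.

Discriminant check: Δ ∝ 4a³ + 27b² = 4·12³ + 27·6² = 4·1728 + 27·36 ≡ 18 (mod 19). Nonzero ⇒ E is nonsingular.
For each x ∈ F_19, compute rhs = x³ + 12·x + 6 mod 19, then count y ∈ F_19 with y² ≡ rhs.
  x = 0: rhs = 6, matching y values: 5, 14 (2 points).
  x = 1: rhs = 0, matching y values: 0 (1 points).
  x = 2: rhs = 0, matching y values: 0 (1 points).
  x = 3: rhs = 12, matching y values: none (0 points).
  x = 4: rhs = 4, matching y values: 2, 17 (2 points).
  x = 5: rhs = 1, matching y values: 1, 18 (2 points).
  x = 6: rhs = 9, matching y values: 3, 16 (2 points).
  x = 7: rhs = 15, matching y values: none (0 points).
  x = 8: rhs = 6, matching y values: 5, 14 (2 points).
  x = 9: rhs = 7, matching y values: 8, 11 (2 points).
  x = 10: rhs = 5, matching y values: 9, 10 (2 points).
  x = 11: rhs = 6, matching y values: 5, 14 (2 points).
  x = 12: rhs = 16, matching y values: 4, 15 (2 points).
  x = 13: rhs = 3, matching y values: none (0 points).
  x = 14: rhs = 11, matching y values: 7, 12 (2 points).
  x = 15: rhs = 8, matching y values: none (0 points).
  x = 16: rhs = 0, matching y values: 0 (1 points).
  x = 17: rhs = 12, matching y values: none (0 points).
  x = 18: rhs = 12, matching y values: none (0 points).
Total affine count: 23.
Full point count |E(F_19)| = 23 + 1 = 24.
Hasse bound: |24 − (19+1)| = |4| = 4 ≤ 2√19 ≈ 8.7178 ✓.


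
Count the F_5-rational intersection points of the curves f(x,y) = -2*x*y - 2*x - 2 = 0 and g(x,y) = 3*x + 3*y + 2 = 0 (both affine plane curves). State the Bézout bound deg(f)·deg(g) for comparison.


Common zeros: ∅; count = 0; Bézout bound = 2.

deg(f) = 2, deg(g) = 1, so Bézout bound = 2.
Scan x ∈ F_5. For each x, list the y ∈ F_5 with f(x, y) ≡ 0 and those with g(x, y) ≡ 0 (mod 5); the common zeros in that column are the intersection.
  x = 0: f ≡ 0 at y ∈ ∅; g ≡ 0 at y ∈ {1}; common: ∅.
  x = 1: f ≡ 0 at y ∈ {3}; g ≡ 0 at y ∈ {0}; common: ∅.
  x = 2: f ≡ 0 at y ∈ {1}; g ≡ 0 at y ∈ {4}; common: ∅.
  x = 3: f ≡ 0 at y ∈ {2}; g ≡ 0 at y ∈ {3}; common: ∅.
  x = 4: f ≡ 0 at y ∈ {0}; g ≡ 0 at y ∈ {2}; common: ∅.
Collecting: common zeros = ∅, so the count is 0.
Comparison with the Bézout bound: 0 ≤ 2 = deg(f)·deg(g), as expected for curves with no common component (the affine F_5-count falls short of the bound because intersections may lie at infinity, over extension fields, or carry multiplicity).


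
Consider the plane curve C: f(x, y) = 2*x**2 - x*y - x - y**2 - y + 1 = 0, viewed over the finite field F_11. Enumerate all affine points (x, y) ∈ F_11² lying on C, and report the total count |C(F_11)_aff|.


Affine F_11-points: {(0, 3), (0, 7), (1, 4), (1, 5), (2, 3), (2, 5), (3, 1), (3, 6), (4, 7), (4, 10), (5, 8), (6, 6), (6, 9), (7, 4), (7, 10), (8, 0), (8, 2), (9, 0), (9, 1), (10, 2), (10, 9)}; count = 21.

For each of the 121 pairs (x, y) ∈ F_11², evaluate f(x, y) mod 11. Record the zeros.
  x = 0: [0↦1, 1↦10, 2↦6, 3↦0, 4↦3, 5↦4, 6↦3, 7↦0, 8↦6, 9↦10, 10↦1]  zeros at y ∈ {3, 7}
  x = 1: [0↦2, 1↦10, 2↦5, 3↦9, 4↦0, 5↦0, 6↦9, 7↦5, 8↦10, 9↦2, 10↦3]  zeros at y ∈ {4, 5}
  x = 2: [0↦7, 1↦3, 2↦8, 3↦0, 4↦1, 5↦0, 6↦8, 7↦3, 8↦7, 9↦9, 10↦9]  zeros at y ∈ {3, 5}
  x = 3: [0↦5, 1↦0, 2↦4, 3↦6, 4↦6, 5↦4, 6↦0, 7↦5, 8↦8, 9↦9, 10↦8]  zeros at y ∈ {1, 6}
  x = 4: [0↦7, 1↦1, 2↦4, 3↦5, 4↦4, 5↦1, 6↦7, 7↦0, 8↦2, 9↦2, 10↦0]  zeros at y ∈ {7, 10}
  x = 5: [0↦2, 1↦6, 2↦8, 3↦8, 4↦6, 5↦2, 6↦7, 7↦10, 8↦0, 9↦10, 10↦7]  zeros at y ∈ {8}
  x = 6: [0↦1, 1↦4, 2↦5, 3↦4, 4↦1, 5↦7, 6↦0, 7↦2, 8↦2, 9↦0, 10↦7]  zeros at y ∈ {6, 9}
  x = 7: [0↦4, 1↦6, 2↦6, 3↦4, 4↦0, 5↦5, 6↦8, 7↦9, 8↦8, 9↦5, 10↦0]  zeros at y ∈ {4, 10}
  x = 8: [0↦0, 1↦1, 2↦0, 3↦8, 4↦3, 5↦7, 6↦9, 7↦9, 8↦7, 9↦3, 10↦8]  zeros at y ∈ {0, 2}
  x = 9: [0↦0, 1↦0, 2↦9, 3↦5, 4↦10, 5↦2, 6↦3, 7↦2, 8↦10, 9↦5, 10↦9]  zeros at y ∈ {0, 1}
  x = 10: [0↦4, 1↦3, 2↦0, 3↦6, 4↦10, 5↦1, 6↦1, 7↦10, 8↦6, 9↦0, 10↦3]  zeros at y ∈ {2, 9}
Collecting zeros: affine points = {(0, 3), (0, 7), (1, 4), (1, 5), (2, 3), (2, 5), (3, 1), (3, 6), (4, 7), (4, 10), (5, 8), (6, 6), (6, 9), (7, 4), (7, 10), (8, 0), (8, 2), (9, 0), (9, 1), (10, 2), (10, 9)}.
Total count |C(F_11)_aff| = 21.


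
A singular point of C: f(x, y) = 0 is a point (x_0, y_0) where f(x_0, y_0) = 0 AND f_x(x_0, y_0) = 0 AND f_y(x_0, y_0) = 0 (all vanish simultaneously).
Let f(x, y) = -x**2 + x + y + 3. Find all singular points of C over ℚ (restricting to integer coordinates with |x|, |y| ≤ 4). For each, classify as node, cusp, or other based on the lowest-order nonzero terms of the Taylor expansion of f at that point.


No singular points in the scanned grid; C is smooth there.

Compute partial derivatives:
  f_x = 1 - 2*x.
  f_y = 1.
f_y = 1 is a nonzero constant, so f_y never vanishes: no point (x, y) can satisfy f = f_x = f_y = 0. In particular no (x, y) ∈ {−4, ..., 4}² is singular; the curve is smooth.


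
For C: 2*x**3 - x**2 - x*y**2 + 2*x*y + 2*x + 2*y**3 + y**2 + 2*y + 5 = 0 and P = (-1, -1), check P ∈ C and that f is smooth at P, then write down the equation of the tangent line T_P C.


Tangent line at P: 7*x + 2*y + 9 = 0.

Step 1: f(-1, -1) = 0, so P lies on C.
Step 2: partial derivatives
  f_x(x, y) = 6*x**2 - 2*x - y**2 + 2*y + 2, f_y(x, y) = -2*x*y + 2*x + 6*y**2 + 2*y + 2.
  f_x(P) = 7, f_y(P) = 2 (gradient nonzero, so P is smooth).
Step 3: tangent line at P: 7·(x − -1) + 2·(y − -1) = 0.
Expanding: 7*x + 2*y + 9 = 0.


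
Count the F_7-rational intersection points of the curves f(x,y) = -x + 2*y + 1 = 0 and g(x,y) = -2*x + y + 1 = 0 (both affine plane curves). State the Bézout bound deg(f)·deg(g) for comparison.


Common zeros: {(5, 2)}; count = 1; Bézout bound = 1.

deg(f) = 1, deg(g) = 1, so Bézout bound = 1.
Scan x ∈ F_7. For each x, list the y ∈ F_7 with f(x, y) ≡ 0 and those with g(x, y) ≡ 0 (mod 7); the common zeros in that column are the intersection.
  x = 0: f ≡ 0 at y ∈ {3}; g ≡ 0 at y ∈ {6}; common: ∅.
  x = 1: f ≡ 0 at y ∈ {0}; g ≡ 0 at y ∈ {1}; common: ∅.
  x = 2: f ≡ 0 at y ∈ {4}; g ≡ 0 at y ∈ {3}; common: ∅.
  x = 3: f ≡ 0 at y ∈ {1}; g ≡ 0 at y ∈ {5}; common: ∅.
  x = 4: f ≡ 0 at y ∈ {5}; g ≡ 0 at y ∈ {0}; common: ∅.
  x = 5: f ≡ 0 at y ∈ {2}; g ≡ 0 at y ∈ {2}; common: {2}.
  x = 6: f ≡ 0 at y ∈ {6}; g ≡ 0 at y ∈ {4}; common: ∅.
Collecting: common zeros = {(5, 2)}, so the count is 1.
Comparison with the Bézout bound: 1 ≤ 1 = deg(f)·deg(g), as expected for curves with no common component (the bound is attained).


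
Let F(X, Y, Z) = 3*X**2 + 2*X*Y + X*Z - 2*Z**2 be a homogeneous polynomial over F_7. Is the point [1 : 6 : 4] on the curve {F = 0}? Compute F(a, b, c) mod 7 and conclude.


F(1,6,4) ≡ 1 (mod 7); P is NOT on the curve.

Evaluate F(1, 6, 4) term-by-term (mod 7).
  3*X**2 ↦ 3·1·1·1 = 3
  2*X*Y ↦ 2·1·6·1 = 12
  X*Z ↦ 1·1·1·4 = 4
  -2*Z**2 ↦ -2·1·1·16 = -32
Sum: F(1, 6, 4) = (3) + (12) + (4) + (-32) = -13.
Reducing mod 7: -13 ≡ 1 (mod 7).
Since F(a, b, c) ≡ 1 ≠ 0 (mod 7), P does NOT lie on the curve.


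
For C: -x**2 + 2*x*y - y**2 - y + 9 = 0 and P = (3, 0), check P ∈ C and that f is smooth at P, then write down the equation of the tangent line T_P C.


Tangent line at P: -6*x + 5*y + 18 = 0.

Step 1: f(3, 0) = 0, so P lies on C.
Step 2: partial derivatives
  f_x(x, y) = -2*x + 2*y, f_y(x, y) = 2*x - 2*y - 1.
  f_x(P) = -6, f_y(P) = 5 (gradient nonzero, so P is smooth).
Step 3: tangent line at P: -6·(x − 3) + 5·(y − 0) = 0.
Expanding: -6*x + 5*y + 18 = 0.


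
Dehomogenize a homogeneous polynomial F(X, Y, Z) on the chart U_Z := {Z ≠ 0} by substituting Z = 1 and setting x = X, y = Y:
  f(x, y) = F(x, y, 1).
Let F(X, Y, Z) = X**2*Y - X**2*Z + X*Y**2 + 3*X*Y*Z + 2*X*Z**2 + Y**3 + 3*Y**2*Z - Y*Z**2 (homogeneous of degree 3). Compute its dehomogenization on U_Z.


f(x, y) = x**2*y - x**2 + x*y**2 + 3*x*y + 2*x + y**3 + 3*y**2 - y

On U_Z we set Z = 1. Each monomial c·X^i·Y^j·Z^k in F becomes c·x^i·y^j·1^k = c·x^i·y^j.
Substituting Z = 1: F(X, Y, 1) = x**2*y - x**2 + x*y**2 + 3*x*y + 2*x + y**3 + 3*y**2 - y.
Note: deg(f) ≤ deg(F) = 3; strict inequality happens when F is divisible by Z (lost terms).


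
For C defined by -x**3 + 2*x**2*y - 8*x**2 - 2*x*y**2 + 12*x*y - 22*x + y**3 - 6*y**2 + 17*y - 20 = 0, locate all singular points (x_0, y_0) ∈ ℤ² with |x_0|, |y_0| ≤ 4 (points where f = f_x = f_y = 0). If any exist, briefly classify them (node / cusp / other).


Singular points: {(-2, 1)}; classification: cusp.

Compute partial derivatives:
  f_x = -3*x**2 + 4*x*y - 16*x - 2*y**2 + 12*y - 22.
  f_y = 2*x**2 - 4*x*y + 12*x + 3*y**2 - 12*y + 17.
Scan x_0 ∈ {−4, ..., 4}. For each x_0, f_y(x_0, y) is a polynomial in y; find its integer roots y ∈ {−4, ..., 4}, then test f_x and f at those candidates.
  x = -4: f_y(-4, y) = 3*y**2 + 4*y + 1; vanishes at y ∈ {-1}. (-4, -1): f_x = -4 ≠ 0.
  x = -3: f_y(-3, y) = 3*y**2 - 1; no integer root y with |y| ≤ 4.
  x = -2: f_y(-2, y) = 3*y**2 - 4*y + 1; vanishes at y ∈ {1}. (-2, 1): f_x = 0, f = 0 — SINGULAR.
  x = -1: f_y(-1, y) = 3*y**2 - 8*y + 7; no integer root y with |y| ≤ 4.
  x = 0: f_y(0, y) = 3*y**2 - 12*y + 17; no integer root y with |y| ≤ 4.
  x = 1: f_y(1, y) = 3*y**2 - 16*y + 31; no integer root y with |y| ≤ 4.
  x = 2: f_y(2, y) = 3*y**2 - 20*y + 49; no integer root y with |y| ≤ 4.
  x = 3: f_y(3, y) = 3*y**2 - 24*y + 71; no integer root y with |y| ≤ 4.
  x = 4: f_y(4, y) = 3*y**2 - 28*y + 97; no integer root y with |y| ≤ 4.
Only singular point on the grid: (-2, 1).
Classify: substitute x = -2 + u, y = 1 + v and expand: f = -u**3 + 2*u**2*v - 2*u*v**2 + v**3 + v**2.
No constant or linear terms (consistent with a singular point). Quadratic part: v**2. Cubic part: -u**3 + 2*u**2*v - 2*u*v**2 + v**3.
The quadratic part v**2 is a perfect square, so there is a single (double) tangent line v = 0, i.e. y = 1. Restricting the cubic part to that line (v = 0) leaves -u**3 ≠ 0, so f is not divisible by v and the branch is v² ≈ u**3 to lowest order — this is a cusp.
Classification: cusp.


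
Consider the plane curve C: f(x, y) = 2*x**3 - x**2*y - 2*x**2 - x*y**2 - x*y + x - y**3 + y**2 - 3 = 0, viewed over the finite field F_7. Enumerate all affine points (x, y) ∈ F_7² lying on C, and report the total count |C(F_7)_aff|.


Affine F_7-points: {(0, 2), (0, 3), (1, 2), (1, 3), (2, 0), (3, 1), (4, 5), (5, 3), (6, 1)}; count = 9.

For each of the 49 pairs (x, y) ∈ F_7², evaluate f(x, y) mod 7. Record the zeros.
  x = 0: [0↦4, 1↦4, 2↦0, 3↦0, 4↦5, 5↦2, 6↦6]  zeros at y ∈ {2, 3}
  x = 1: [0↦5, 1↦2, 2↦0, 3↦0, 4↦3, 5↦3, 6↦1]  zeros at y ∈ {2, 3}
  x = 2: [0↦0, 1↦6, 2↦4, 3↦2, 4↦1, 5↦2, 6↦6]  zeros at y ∈ {0}
  x = 3: [0↦1, 1↦0, 2↦3, 3↦4, 4↦4, 5↦4, 6↦5]  zeros at y ∈ {1}
  x = 4: [0↦6, 1↦3, 2↦2, 3↦4, 4↦3, 5↦0, 6↦3]  zeros at y ∈ {5}
  x = 5: [0↦6, 1↦6, 2↦6, 3↦0, 4↦3, 5↦2, 6↦5]  zeros at y ∈ {3}
  x = 6: [0↦6, 1↦0, 2↦6, 3↦4, 4↦2, 5↦1, 6↦2]  zeros at y ∈ {1}
Collecting zeros: affine points = {(0, 2), (0, 3), (1, 2), (1, 3), (2, 0), (3, 1), (4, 5), (5, 3), (6, 1)}.
Total count |C(F_7)_aff| = 9.


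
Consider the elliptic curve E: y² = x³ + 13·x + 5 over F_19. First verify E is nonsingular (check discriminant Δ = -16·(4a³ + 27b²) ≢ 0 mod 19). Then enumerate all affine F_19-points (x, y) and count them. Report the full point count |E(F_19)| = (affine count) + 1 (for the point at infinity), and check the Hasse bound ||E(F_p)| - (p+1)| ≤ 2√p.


Affine points = {(0, 9), (0, 10), (1, 0), (2, 1), (2, 18), (4, 8), (4, 11), (5, 9), (5, 10), (11, 4), (11, 15), (14, 9), (14, 10), (17, 3), (17, 16)}; affine count = 15; |E(F_19)| = 16.

Discriminant check: Δ ∝ 4a³ + 27b² = 4·13³ + 27·5² = 4·2197 + 27·25 ≡ 1 (mod 19). Nonzero ⇒ E is nonsingular.
For each x ∈ F_19, compute rhs = x³ + 13·x + 5 mod 19, then count y ∈ F_19 with y² ≡ rhs.
  x = 0: rhs = 5, matching y values: 9, 10 (2 points).
  x = 1: rhs = 0, matching y values: 0 (1 points).
  x = 2: rhs = 1, matching y values: 1, 18 (2 points).
  x = 3: rhs = 14, matching y values: none (0 points).
  x = 4: rhs = 7, matching y values: 8, 11 (2 points).
  x = 5: rhs = 5, matching y values: 9, 10 (2 points).
  x = 6: rhs = 14, matching y values: none (0 points).
  x = 7: rhs = 2, matching y values: none (0 points).
  x = 8: rhs = 13, matching y values: none (0 points).
  x = 9: rhs = 15, matching y values: none (0 points).
  x = 10: rhs = 14, matching y values: none (0 points).
  x = 11: rhs = 16, matching y values: 4, 15 (2 points).
  x = 12: rhs = 8, matching y values: none (0 points).
  x = 13: rhs = 15, matching y values: none (0 points).
  x = 14: rhs = 5, matching y values: 9, 10 (2 points).
  x = 15: rhs = 3, matching y values: none (0 points).
  x = 16: rhs = 15, matching y values: none (0 points).
  x = 17: rhs = 9, matching y values: 3, 16 (2 points).
  x = 18: rhs = 10, matching y values: none (0 points).
Total affine count: 15.
Full point count |E(F_19)| = 15 + 1 = 16.
Hasse bound: |16 − (19+1)| = |-4| = 4 ≤ 2√19 ≈ 8.7178 ✓.
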